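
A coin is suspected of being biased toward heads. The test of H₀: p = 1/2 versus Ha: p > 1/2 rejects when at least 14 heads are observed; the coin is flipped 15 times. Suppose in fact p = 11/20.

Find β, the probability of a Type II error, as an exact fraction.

Under the alternative p = 11/20, X ~ Binomial(15, 11/20); β is the probability the test does not reject, P(X < 14).
Adding the binomial probabilities P(X=0)+…+P(X=13) at p = 11/20 gives 16356278262148423407/16384000000000000000.

16356278262148423407/16384000000000000000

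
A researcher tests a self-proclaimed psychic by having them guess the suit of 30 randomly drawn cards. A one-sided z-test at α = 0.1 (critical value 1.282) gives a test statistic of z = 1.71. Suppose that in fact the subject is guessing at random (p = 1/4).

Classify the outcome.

The conventional null hypothesis is that the subject is guessing at random (p = 1/4).
Since z = 1.71 > z* = 1.282, H₀ is rejected.
H₀ is true (actually the subject is guessing at random (p = 1/4)).
Rejecting a true H₀ is a Type I error.

Type I error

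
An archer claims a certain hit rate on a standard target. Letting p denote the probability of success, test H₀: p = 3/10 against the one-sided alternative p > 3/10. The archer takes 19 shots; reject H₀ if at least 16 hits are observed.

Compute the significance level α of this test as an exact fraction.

Under H₀, K ~ Binomial(19, 3/10), and α = P(K ≥ 16).
P(K ≥ 16) = Σ_{j=16}^{19} C(19,j)·(3/10)^j·(7/10)^{19-j} = 1930258016361/1250000000000000000.

1930258016361/1250000000000000000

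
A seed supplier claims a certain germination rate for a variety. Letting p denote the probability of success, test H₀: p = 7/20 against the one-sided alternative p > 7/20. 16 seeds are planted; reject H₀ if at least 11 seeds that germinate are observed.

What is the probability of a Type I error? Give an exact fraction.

α = P(reject H₀ | H₀ true) = P(K ≥ 11 | p = 7/20), with K ~ Binomial(16, 7/20).
Adding the binomial terms for j = 11 through 16 with p = 7/20 yields 4060307786148717957/655360000000000000000.

4060307786148717957/655360000000000000000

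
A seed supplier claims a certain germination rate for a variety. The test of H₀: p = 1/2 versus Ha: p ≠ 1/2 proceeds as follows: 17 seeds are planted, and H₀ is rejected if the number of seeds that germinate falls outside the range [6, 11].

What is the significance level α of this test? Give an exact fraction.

Under H₀, Y ~ Binomial(17, 1/2); α is the probability of landing in either tail, P(Y ≤ 5) + P(Y ≥ 12).
Each tail has probability (1 + 17 + 136 + 680 + 2380 + 6188)/131072; doubling gives α = 18804/131072 = 4701/32768.

4701/32768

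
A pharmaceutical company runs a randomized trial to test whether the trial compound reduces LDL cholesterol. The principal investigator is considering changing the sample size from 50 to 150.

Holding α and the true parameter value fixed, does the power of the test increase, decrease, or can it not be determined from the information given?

It increases.

A larger sample reduces the standard error, pulling the sampling distribution under Ha further from the non-rejection region.
Since power = 1 − β and β decreases, power increases.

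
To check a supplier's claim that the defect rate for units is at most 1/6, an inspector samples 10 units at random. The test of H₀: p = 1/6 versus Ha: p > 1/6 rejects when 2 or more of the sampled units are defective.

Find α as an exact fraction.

α = P(reject H₀ | H₀ true) = P(X ≥ 2 | p = 1/6), X ~ Binomial(10, 1/6).
Computing the lower-tail complement: 1 − 9765625/20155392 = 10389767/20155392.

10389767/20155392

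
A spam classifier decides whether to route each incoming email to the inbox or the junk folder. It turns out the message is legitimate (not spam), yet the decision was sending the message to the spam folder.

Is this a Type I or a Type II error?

The null hypothesis here is that the message is legitimate (not spam).
'Sending the message to the spam folder' corresponds to rejecting H₀.
H₀ was rejected but H₀ is true — a Type I error (false positive).

Type I error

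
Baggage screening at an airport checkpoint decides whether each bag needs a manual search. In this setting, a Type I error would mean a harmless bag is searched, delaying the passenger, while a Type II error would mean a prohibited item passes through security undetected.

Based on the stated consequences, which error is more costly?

The Type II consequence (a prohibited item passes through security undetected) is more severe than the Type I consequence (a harmless bag is searched, delaying the passenger).

Type II error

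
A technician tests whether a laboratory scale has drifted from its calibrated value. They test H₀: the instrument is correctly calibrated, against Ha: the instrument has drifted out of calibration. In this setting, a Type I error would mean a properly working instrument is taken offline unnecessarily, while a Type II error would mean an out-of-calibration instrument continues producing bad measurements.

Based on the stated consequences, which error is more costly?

The Type II consequence (an out-of-calibration instrument continues producing bad measurements) is more severe than the Type I consequence (a properly working instrument is taken offline unnecessarily).

Type II error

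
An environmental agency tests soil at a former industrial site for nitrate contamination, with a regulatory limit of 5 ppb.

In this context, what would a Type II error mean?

With the conventional null hypothesis that the nitrate concentration is at or below 5 ppb (safe):
A Type II error is failing to reject H₀ when H₀ is false.
Here that means certifying the site as safe when actually the nitrate concentration exceeds 5 ppb.

A Type II error would mean concluding that the nitrate concentration is at or below 5 ppb (safe) (or at least failing to establish that the nitrate concentration exceeds 5 ppb) when in fact the nitrate concentration exceeds 5 ppb.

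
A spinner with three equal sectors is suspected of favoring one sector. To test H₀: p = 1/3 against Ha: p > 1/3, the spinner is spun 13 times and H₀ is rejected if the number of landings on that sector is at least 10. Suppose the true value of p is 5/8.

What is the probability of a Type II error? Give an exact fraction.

107331531597/137438953472

Under the alternative p = 5/8, K ~ Binomial(13, 5/8); β is the probability the test does not reject, P(K < 10).
Summing C(13,j)·(5/8)^j·(3/8)^{13-j} for j = 0..9 gives 107331531597/137438953472.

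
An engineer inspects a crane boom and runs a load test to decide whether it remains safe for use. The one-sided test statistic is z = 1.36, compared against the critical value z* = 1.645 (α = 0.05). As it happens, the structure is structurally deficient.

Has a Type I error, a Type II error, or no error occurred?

The conventional null hypothesis is that the structure meets the required load capacity (safe).
Since z = 1.36 ≤ z* = 1.645, H₀ is not rejected.
H₀ is false (actually the structure is structurally deficient).
Failing to reject a false H₀ is a Type II error.

Type II error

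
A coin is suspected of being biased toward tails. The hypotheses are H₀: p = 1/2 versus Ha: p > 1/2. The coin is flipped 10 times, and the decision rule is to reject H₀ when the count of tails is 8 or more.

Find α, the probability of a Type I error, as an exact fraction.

Under H₀, Y ~ Binomial(10, 1/2), and α = P(Y ≥ 8).
P(Y ≥ 8) = [C(10,8) + C(10,9) + C(10,10)] / 2^10 = (45 + 10 + 1) / 1024 = 56/1024 = 7/128.

7/128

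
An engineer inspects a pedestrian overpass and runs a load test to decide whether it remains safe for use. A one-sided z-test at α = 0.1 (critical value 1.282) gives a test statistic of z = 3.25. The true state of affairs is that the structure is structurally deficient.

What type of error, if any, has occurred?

The conventional null hypothesis is that the structure meets the required load capacity (safe).
Since z = 3.25 > z* = 1.282, H₀ is rejected.
H₀ is false (actually the structure is structurally deficient).
The decision matches the true state — no error.

Neither — the decision is correct.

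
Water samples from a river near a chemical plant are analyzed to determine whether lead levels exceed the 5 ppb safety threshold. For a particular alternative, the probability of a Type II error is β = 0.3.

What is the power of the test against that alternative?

Power = 1 − β = 1 − 0.3 = 0.7.

0.7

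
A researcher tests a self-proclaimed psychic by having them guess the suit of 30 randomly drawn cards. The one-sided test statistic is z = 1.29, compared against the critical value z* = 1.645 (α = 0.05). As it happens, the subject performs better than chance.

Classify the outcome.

Type II error

The conventional null hypothesis is that the subject is guessing at random (p = 1/4).
Since z = 1.29 ≤ z* = 1.645, H₀ is not rejected.
H₀ is false (actually the subject performs better than chance).
Failing to reject a false H₀ is a Type II error.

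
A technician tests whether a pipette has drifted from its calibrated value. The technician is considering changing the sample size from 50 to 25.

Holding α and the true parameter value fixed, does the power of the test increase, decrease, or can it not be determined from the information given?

It decreases.

A smaller sample increases the standard error, so the sampling distributions under H₀ and Ha overlap more.
Since power = 1 − β and β increases, power decreases.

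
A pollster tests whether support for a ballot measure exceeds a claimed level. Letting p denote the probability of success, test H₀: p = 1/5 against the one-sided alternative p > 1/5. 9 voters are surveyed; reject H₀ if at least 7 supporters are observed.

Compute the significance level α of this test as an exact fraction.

The Type I error probability is α = P(S ≥ 7) computed under H₀, where S ~ Binomial(9, 1/5).
Summing C(9,j)(1/5)^j(4/5)^{9−j} for j = 7,…,9 gives 613/1953125.

613/1953125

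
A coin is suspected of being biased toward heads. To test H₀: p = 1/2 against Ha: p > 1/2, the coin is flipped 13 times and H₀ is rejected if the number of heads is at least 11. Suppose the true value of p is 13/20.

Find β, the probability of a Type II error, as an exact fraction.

36323681060626281/40960000000000000

A Type II error is failing to reject when Ha holds: with p = 13/20, β = P(Y ≤ 10).
Adding the binomial probabilities P(Y=0)+…+P(Y=10) at p = 13/20 gives 36323681060626281/40960000000000000.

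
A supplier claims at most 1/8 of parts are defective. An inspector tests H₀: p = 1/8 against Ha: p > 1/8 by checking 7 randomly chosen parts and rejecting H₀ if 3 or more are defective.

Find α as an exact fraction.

The significance level is the probability, assuming p = 1/8, of seeing 3 or more defectives in 7 draws.
α = 1 − P(Y ≤ 2) = 1 − 2000033/2097152 = 97119/2097152.

97119/2097152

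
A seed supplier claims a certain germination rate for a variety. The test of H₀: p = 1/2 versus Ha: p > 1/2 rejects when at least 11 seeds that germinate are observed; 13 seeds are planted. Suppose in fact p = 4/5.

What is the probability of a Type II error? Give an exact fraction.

608334741/1220703125

Under the alternative p = 4/5, X ~ Binomial(13, 4/5); β is the probability the test does not reject, P(X < 11).
Summing C(13,j)·(4/5)^j·(1/5)^{13-j} for j = 0..10 gives 608334741/1220703125.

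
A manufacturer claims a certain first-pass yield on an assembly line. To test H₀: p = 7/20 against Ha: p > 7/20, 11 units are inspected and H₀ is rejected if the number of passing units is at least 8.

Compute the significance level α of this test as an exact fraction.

62680681273/5120000000000

The Type I error probability is α = P(K ≥ 8) computed under H₀, where K ~ Binomial(11, 7/20).
Summing C(11,j)(7/20)^j(13/20)^{11−j} for j = 8,…,11 gives 62680681273/5120000000000.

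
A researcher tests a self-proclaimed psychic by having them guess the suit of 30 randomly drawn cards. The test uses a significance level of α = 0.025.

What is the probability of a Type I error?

0.025

The significance level α is, by definition, the probability of a Type I error — P(reject H₀ | H₀ true).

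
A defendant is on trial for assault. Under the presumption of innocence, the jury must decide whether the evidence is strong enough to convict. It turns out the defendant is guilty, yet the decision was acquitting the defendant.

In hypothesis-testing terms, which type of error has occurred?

The null hypothesis here is that the defendant is innocent.
'Acquitting the defendant' corresponds to failing to reject H₀.
H₀ was not rejected but H₀ is false — a Type II error (false negative).

Type II error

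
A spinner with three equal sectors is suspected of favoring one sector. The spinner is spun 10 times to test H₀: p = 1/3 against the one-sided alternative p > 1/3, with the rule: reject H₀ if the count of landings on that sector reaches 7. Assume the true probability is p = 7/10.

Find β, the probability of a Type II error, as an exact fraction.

218993301/625000000

Under the alternative p = 7/10, Y ~ Binomial(10, 7/10); β is the probability the test does not reject, P(Y < 7).
Equivalently, β = 1 − P(Y ≥ 7) = 218993301/625000000.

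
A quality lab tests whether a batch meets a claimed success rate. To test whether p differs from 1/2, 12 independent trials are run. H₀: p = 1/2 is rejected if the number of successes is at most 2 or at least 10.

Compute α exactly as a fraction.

79/2048

Under H₀, Y ~ Binomial(12, 1/2); α is the probability of landing in either tail, P(Y ≤ 2) + P(Y ≥ 10).
The two tails are symmetric, so α = 2·(1 + 12 + 66)/2^12 = 158/4096 = 79/2048.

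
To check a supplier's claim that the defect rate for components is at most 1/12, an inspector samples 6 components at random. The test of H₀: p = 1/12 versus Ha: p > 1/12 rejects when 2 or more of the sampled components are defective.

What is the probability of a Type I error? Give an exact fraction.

248117/2985984

α = P(reject H₀ | H₀ true) = P(K ≥ 2 | p = 1/12), K ~ Binomial(6, 1/12).
Computing the lower-tail complement: 1 − 2737867/2985984 = 248117/2985984.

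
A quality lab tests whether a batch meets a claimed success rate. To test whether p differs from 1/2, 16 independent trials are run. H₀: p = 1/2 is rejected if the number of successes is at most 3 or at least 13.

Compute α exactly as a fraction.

697/32768

Under H₀, S ~ Binomial(16, 1/2); α is the probability of landing in either tail, P(S ≤ 3) + P(S ≥ 13).
By symmetry, α = 2·P(S ≤ 3) = 2·(1 + 16 + 120 + 560)/65536 = 1394/65536 = 697/32768.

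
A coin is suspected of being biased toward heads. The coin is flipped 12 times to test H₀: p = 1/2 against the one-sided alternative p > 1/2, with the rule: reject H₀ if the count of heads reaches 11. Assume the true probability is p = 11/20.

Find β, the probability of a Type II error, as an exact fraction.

4062047911197291/4096000000000000

Under the alternative p = 11/20, Y ~ Binomial(12, 11/20); β is the probability the test does not reject, P(Y < 11).
Adding the binomial probabilities P(Y=0)+…+P(Y=10) at p = 11/20 gives 4062047911197291/4096000000000000.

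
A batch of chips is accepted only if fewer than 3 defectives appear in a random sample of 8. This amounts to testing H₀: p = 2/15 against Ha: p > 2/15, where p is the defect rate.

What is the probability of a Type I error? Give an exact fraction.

67527008/854296875

α = P(reject H₀ | H₀ true) = P(S ≥ 3 | p = 2/15), S ~ Binomial(8, 2/15).
α = 1 − P(S ≤ 2) = 1 − 786769867/854296875 = 67527008/854296875.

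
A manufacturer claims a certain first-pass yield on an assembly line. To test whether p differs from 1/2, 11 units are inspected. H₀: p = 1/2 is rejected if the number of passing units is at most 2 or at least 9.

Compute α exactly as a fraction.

Under H₀, X ~ Binomial(11, 1/2); α is the probability of landing in either tail, P(X ≤ 2) + P(X ≥ 9).
Each tail has probability (1 + 11 + 55)/2048; doubling gives α = 134/2048 = 67/1024.

67/1024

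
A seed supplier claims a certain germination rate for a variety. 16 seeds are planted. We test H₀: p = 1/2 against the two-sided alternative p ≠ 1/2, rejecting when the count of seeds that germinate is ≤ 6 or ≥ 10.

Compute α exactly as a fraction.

Under H₀, X ~ Binomial(16, 1/2); α is the probability of landing in either tail, P(X ≤ 6) + P(X ≥ 10).
By symmetry, α = 2·P(X ≤ 6) = 2·(1 + 16 + 120 + 560 + 1820 + 4368 + 8008)/65536 = 29786/65536 = 14893/32768.

14893/32768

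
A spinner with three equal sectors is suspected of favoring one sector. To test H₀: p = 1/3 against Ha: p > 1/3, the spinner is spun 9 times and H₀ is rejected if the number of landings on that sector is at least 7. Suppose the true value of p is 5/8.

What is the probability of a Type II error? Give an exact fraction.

A Type II error is failing to reject when Ha holds: with p = 5/8, β = P(K ≤ 6).
Equivalently, β = 1 − P(K ≥ 7) = 24101307/33554432.

24101307/33554432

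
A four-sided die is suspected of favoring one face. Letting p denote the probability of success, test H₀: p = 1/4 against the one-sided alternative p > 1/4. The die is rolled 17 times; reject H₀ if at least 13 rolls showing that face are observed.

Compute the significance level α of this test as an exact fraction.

3319/268435456

α = P(reject H₀ | H₀ true) = P(Y ≥ 13 | p = 1/4), with Y ~ Binomial(17, 1/4).
Adding the binomial terms for j = 13 through 17 with p = 1/4 yields 3319/268435456.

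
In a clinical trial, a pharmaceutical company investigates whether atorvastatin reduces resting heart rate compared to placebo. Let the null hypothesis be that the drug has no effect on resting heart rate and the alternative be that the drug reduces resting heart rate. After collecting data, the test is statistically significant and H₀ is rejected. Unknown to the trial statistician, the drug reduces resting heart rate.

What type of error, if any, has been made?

The test rejected a false H₀ — the decision matches the true state.

No error (correct decision).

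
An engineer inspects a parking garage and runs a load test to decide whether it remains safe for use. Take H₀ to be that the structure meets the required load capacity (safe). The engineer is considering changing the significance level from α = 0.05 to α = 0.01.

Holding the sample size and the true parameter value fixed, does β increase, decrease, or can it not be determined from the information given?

It increases.

Lowering α raises the bar for rejection; under Ha, the test now fails to reject on outcomes it previously would have rejected.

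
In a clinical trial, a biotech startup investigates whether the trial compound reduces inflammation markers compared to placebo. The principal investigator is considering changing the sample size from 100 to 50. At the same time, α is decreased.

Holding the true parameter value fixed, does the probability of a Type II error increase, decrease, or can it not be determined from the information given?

Reducing n widens both sampling distributions, so the test has less ability to distinguish Ha from H₀. A smaller α moves the rejection region further into the tail. With the alternative true, more outcomes now fall outside the rejection region, so failing to reject becomes more likely. Both changes push β in the same direction.

It increases.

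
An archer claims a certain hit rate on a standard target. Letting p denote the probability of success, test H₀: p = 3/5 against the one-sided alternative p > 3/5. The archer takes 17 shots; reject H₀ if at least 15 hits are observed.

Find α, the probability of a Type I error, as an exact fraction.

Under H₀, S ~ Binomial(17, 3/5), and α = P(S ≥ 15).
Summing C(17,j)(3/5)^j(2/5)^{17−j} for j = 15,…,17 gives 1879706817/152587890625.

1879706817/152587890625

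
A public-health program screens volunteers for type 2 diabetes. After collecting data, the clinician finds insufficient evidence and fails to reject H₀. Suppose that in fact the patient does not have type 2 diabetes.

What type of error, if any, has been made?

The conventional null hypothesis here is that the patient does not have type 2 diabetes.
The test retained a true H₀ — the decision matches the true state.

No error (correct decision).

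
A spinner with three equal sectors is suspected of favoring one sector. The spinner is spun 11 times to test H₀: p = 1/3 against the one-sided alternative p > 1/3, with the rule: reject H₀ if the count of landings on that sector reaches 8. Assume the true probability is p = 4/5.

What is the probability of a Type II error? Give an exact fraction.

12589/78125

β = P(fail to reject H₀ | Ha true) = P(S ≤ 7 | p = 4/5), S ~ Binomial(11, 4/5).
Summing C(11,j)·(4/5)^j·(1/5)^{11-j} for j = 0..7 gives 12589/78125.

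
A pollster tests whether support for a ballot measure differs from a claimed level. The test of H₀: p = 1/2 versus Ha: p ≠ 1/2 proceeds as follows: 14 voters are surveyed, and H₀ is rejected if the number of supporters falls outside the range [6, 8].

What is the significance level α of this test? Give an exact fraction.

3473/8192

The significance level is the null-hypothesis probability of the rejection region {≤5} ∪ {≥9}.
By symmetry, α = 2·P(X ≤ 5) = 2·(1 + 14 + 91 + 364 + 1001 + 2002)/16384 = 6946/16384 = 3473/8192.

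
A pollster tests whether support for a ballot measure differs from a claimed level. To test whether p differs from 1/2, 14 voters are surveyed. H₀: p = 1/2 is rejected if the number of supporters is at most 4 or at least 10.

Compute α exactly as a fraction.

1471/8192

The significance level is the null-hypothesis probability of the rejection region {≤4} ∪ {≥10}.
By symmetry, α = 2·P(X ≤ 4) = 2·(1 + 14 + 91 + 364 + 1001)/16384 = 2942/16384 = 1471/8192.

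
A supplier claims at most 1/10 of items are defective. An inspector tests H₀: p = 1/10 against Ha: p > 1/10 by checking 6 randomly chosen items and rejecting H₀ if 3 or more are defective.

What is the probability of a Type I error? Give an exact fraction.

317/20000

Under H₀, Y ~ Binomial(6, 1/10); the Type I error rate is P(Y ≥ 3).
Computing the lower-tail complement: 1 − 19683/20000 = 317/20000.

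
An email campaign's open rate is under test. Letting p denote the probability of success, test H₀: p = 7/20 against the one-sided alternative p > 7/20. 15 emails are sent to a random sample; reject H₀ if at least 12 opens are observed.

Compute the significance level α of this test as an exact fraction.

The Type I error probability is α = P(Y ≥ 12) computed under H₀, where Y ~ Binomial(15, 7/20).
P(Y ≥ 12) = Σ_{j=12}^{15} C(15,j)·(7/20)^j·(13/20)^{15-j} = 3923132920389837/8192000000000000000.

3923132920389837/8192000000000000000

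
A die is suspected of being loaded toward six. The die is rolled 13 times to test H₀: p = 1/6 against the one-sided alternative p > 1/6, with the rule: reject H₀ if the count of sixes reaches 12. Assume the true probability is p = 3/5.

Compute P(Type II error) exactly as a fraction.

1205291336/1220703125

Under the alternative p = 3/5, K ~ Binomial(13, 3/5); β is the probability the test does not reject, P(K < 12).
Equivalently, β = 1 − P(K ≥ 12) = 1205291336/1220703125.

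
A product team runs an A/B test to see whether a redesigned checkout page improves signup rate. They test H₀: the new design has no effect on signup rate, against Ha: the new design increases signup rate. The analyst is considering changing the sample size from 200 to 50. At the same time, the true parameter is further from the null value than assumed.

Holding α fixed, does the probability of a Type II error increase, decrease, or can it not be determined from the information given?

The first change alone would make β increase; the second alone would make β decrease. Which effect dominates depends on the magnitudes, which are not given.

Cannot be determined from the information given.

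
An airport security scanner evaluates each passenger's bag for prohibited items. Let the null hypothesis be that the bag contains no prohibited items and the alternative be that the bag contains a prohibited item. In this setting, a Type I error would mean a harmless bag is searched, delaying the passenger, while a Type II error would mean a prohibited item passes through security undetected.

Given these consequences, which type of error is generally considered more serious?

Type II error

The Type II consequence (a prohibited item passes through security undetected) is more severe than the Type I consequence (a harmless bag is searched, delaying the passenger).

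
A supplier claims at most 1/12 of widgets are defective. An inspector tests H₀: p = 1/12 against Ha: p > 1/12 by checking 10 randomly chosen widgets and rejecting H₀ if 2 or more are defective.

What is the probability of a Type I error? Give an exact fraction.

The significance level is the probability, assuming p = 1/12, of seeing 2 or more defectives in 10 draws.
Computing the lower-tail complement: 1 − 16505633837/20639121408 = 4133487571/20639121408.

4133487571/20639121408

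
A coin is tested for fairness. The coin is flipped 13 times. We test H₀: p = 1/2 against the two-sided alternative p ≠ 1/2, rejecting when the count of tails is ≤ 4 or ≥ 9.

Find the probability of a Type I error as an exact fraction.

1093/4096

α = P(K ≤ 4 or K ≥ 9 | p = 1/2), K ~ Binomial(13, 1/2).
Each tail has probability (1 + 13 + 78 + 286 + 715)/8192; doubling gives α = 2186/8192 = 1093/4096.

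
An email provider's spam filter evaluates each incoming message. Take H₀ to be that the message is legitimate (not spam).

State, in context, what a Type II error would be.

A Type II error would mean concluding that the message is legitimate (not spam) (or at least failing to establish that the message is spam) when in fact the message is spam.

A Type II error is failing to reject H₀ when H₀ is false.
Here that means delivering the message to the inbox when actually the message is spam.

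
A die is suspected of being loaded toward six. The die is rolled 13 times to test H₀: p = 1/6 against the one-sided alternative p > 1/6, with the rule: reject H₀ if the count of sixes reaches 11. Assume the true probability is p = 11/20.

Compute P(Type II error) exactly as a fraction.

39857841016429707/40960000000000000

A Type II error is failing to reject when Ha holds: with p = 11/20, β = P(K ≤ 10).
Adding the binomial probabilities P(K=0)+…+P(K=10) at p = 11/20 gives 39857841016429707/40960000000000000.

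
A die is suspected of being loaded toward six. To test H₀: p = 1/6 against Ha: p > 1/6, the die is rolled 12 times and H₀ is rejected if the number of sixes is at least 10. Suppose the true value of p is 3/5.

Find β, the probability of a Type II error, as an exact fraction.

β = P(fail to reject H₀ | Ha true) = P(K ≤ 9 | p = 3/5), K ~ Binomial(12, 3/5).
Equivalently, β = 1 − P(K ≥ 10) = 44753744/48828125.

44753744/48828125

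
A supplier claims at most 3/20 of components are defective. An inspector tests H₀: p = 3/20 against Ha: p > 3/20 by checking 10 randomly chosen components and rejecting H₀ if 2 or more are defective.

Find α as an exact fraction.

4666369804641/10240000000000

The significance level is the probability, assuming p = 3/20, of seeing 2 or more defectives in 10 draws.
Via the complement, α = 1 − Σ_{j=0}^{1} C(10,j)(3/20)^j(17/20)^{10-j} = 4666369804641/10240000000000.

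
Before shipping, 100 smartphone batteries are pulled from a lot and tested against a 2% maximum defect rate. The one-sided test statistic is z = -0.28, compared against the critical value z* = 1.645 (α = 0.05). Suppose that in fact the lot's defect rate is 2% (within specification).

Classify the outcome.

No error (correct decision).

The conventional null hypothesis is that the lot's defect rate is 2% (within specification).
Since z = -0.28 ≤ z* = 1.645, H₀ is not rejected.
H₀ is true (actually the lot's defect rate is 2% (within specification)).
The decision matches the true state — no error.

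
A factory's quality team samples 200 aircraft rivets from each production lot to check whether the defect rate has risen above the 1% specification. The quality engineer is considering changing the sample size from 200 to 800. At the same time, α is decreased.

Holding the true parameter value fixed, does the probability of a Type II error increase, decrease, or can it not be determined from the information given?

The first change alone would make β decrease; the second alone would make β increase. Which effect dominates depends on the magnitudes, which are not given.

Cannot be determined from the information given.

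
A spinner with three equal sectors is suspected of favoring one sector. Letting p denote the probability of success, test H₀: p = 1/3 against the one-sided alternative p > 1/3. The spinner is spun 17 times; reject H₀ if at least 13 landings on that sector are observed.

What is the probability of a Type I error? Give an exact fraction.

44099/129140163

Under H₀, X ~ Binomial(17, 1/3), and α = P(X ≥ 13).
P(X ≥ 13) = Σ_{j=13}^{17} C(17,j)·(1/3)^j·(2/3)^{17-j} = 44099/129140163.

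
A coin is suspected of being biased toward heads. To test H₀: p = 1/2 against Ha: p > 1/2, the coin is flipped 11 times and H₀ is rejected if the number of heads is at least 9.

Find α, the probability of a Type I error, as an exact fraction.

α = P(reject H₀ | H₀ true) = P(S ≥ 9 | p = 1/2), with S ~ Binomial(11, 1/2).
That's C(11,9) + C(11,10) + C(11,11) over 2^11, i.e. (55 + 11 + 1)/2048 = 67/2048.

67/2048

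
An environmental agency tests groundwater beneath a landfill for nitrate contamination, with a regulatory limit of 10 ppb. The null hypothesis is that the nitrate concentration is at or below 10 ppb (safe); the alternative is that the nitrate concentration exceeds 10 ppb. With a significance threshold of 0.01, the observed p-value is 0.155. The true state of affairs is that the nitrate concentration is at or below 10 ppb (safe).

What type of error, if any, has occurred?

Since p = 0.155 ≥ α = 0.01, H₀ is not rejected.
H₀ is true (actually the nitrate concentration is at or below 10 ppb (safe)).
The decision matches the true state — no error.

Neither — the decision is correct.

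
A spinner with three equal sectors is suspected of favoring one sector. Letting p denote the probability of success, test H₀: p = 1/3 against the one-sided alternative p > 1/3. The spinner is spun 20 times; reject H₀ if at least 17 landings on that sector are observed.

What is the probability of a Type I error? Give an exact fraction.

3307/1162261467

α = P(reject H₀ | H₀ true) = P(X ≥ 17 | p = 1/3), with X ~ Binomial(20, 1/3).
Summing C(20,j)(1/3)^j(2/3)^{20−j} for j = 17,…,20 gives 3307/1162261467.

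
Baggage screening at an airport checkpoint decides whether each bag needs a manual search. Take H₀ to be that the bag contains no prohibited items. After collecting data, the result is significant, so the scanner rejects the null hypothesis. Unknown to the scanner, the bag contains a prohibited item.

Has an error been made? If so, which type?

The test rejected a false H₀ — the decision matches the true state.

No error (correct decision).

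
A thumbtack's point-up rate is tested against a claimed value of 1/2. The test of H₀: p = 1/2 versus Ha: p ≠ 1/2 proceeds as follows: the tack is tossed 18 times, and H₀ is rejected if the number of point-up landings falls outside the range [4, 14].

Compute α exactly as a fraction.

Under H₀, S ~ Binomial(18, 1/2); α is the probability of landing in either tail, P(S ≤ 3) + P(S ≥ 15).
The two tails are symmetric, so α = 2·(1 + 18 + 153 + 816)/2^18 = 1976/262144 = 247/32768.

247/32768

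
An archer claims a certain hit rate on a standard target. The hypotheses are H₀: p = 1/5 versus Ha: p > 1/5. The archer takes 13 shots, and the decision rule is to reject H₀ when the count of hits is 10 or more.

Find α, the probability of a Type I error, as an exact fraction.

3921/244140625

Under H₀, X ~ Binomial(13, 1/5), and α = P(X ≥ 10).
Summing C(13,j)(1/5)^j(4/5)^{13−j} for j = 10,…,13 gives 3921/244140625.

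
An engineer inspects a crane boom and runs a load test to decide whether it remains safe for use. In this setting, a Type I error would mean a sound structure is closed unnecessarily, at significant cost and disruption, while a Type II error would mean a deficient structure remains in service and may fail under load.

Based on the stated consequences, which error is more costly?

Type II error

The Type II consequence (a deficient structure remains in service and may fail under load) is more severe than the Type I consequence (a sound structure is closed unnecessarily, at significant cost and disruption).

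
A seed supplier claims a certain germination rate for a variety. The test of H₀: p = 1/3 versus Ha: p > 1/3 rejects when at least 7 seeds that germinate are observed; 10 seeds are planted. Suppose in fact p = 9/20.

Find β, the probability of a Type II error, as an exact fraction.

2298892939321/2560000000000

Under the alternative p = 9/20, K ~ Binomial(10, 9/20); β is the probability the test does not reject, P(K < 7).
Summing C(10,j)·(9/20)^j·(11/20)^{10-j} for j = 0..6 gives 2298892939321/2560000000000.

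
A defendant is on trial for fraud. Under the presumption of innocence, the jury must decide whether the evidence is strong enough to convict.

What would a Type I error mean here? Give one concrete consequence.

With the conventional null hypothesis that the defendant is innocent:
A Type I error is rejecting H₀ when H₀ is true.
Here that means convicting the defendant when actually the defendant is innocent.

A Type I error would mean concluding that the defendant is guilty when in fact the defendant is innocent. Consequence: an innocent person is convicted and punished.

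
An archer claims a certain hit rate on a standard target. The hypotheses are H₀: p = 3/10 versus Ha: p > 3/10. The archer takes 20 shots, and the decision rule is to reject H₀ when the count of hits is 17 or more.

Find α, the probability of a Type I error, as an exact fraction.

Under H₀, X ~ Binomial(20, 3/10), and α = P(X ≥ 17).
P(X ≥ 17) = Σ_{j=17}^{20} C(20,j)·(3/10)^j·(7/10)^{20-j} = 54269474678631/100000000000000000000.

54269474678631/100000000000000000000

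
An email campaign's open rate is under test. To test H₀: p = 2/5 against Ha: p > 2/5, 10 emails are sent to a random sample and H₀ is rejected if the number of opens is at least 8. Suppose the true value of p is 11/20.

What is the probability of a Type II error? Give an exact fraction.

2305127290491/2560000000000

β = P(fail to reject H₀ | Ha true) = P(X ≤ 7 | p = 11/20), X ~ Binomial(10, 11/20).
Summing C(10,j)·(11/20)^j·(9/20)^{10-j} for j = 0..7 gives 2305127290491/2560000000000.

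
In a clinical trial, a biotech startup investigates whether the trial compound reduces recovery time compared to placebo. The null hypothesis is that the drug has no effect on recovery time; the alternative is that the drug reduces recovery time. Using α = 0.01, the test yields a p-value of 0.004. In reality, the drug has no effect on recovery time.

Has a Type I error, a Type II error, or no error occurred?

Type I error

Since p = 0.004 < α = 0.01, H₀ is rejected.
H₀ is true (actually the drug has no effect on recovery time).
Rejecting a true H₀ is a Type I error.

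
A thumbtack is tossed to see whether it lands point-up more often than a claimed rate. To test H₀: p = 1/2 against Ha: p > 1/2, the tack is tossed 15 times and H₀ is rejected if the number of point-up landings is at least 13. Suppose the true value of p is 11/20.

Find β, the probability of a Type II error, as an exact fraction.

32418940857512713659/32768000000000000000

β = P(fail to reject H₀ | Ha true) = P(S ≤ 12 | p = 11/20), S ~ Binomial(15, 11/20).
Summing C(15,j)·(11/20)^j·(9/20)^{15-j} for j = 0..12 gives 32418940857512713659/32768000000000000000.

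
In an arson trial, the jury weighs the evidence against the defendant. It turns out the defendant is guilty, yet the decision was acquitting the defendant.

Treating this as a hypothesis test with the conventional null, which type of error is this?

Type II error

The null hypothesis here is that the defendant is innocent.
'Acquitting the defendant' corresponds to failing to reject H₀.
H₀ was not rejected but H₀ is false — a Type II error (false negative).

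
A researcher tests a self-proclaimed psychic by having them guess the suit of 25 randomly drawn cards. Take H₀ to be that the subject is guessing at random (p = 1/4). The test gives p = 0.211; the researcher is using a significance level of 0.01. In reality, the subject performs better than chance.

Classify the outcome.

Since p = 0.211 ≥ α = 0.01, H₀ is not rejected.
H₀ is false (actually the subject performs better than chance).
Failing to reject a false H₀ is a Type II error.

Type II error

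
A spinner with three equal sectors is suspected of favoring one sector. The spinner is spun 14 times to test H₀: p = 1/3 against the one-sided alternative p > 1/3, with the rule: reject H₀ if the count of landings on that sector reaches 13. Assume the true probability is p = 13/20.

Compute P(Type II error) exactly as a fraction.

β = P(fail to reject H₀ | Ha true) = P(X ≤ 12 | p = 13/20), X ~ Binomial(14, 13/20).
Adding the binomial probabilities P(X=0)+…+P(X=12) at p = 13/20 gives 1604780863168259917/1638400000000000000.

1604780863168259917/1638400000000000000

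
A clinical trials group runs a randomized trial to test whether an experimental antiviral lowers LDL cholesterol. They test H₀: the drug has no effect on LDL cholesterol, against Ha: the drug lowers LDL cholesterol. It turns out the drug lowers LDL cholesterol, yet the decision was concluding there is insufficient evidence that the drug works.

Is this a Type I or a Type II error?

'Concluding there is insufficient evidence that the drug works' corresponds to failing to reject H₀.
H₀ was not rejected but H₀ is false — a Type II error (false negative).

Type II error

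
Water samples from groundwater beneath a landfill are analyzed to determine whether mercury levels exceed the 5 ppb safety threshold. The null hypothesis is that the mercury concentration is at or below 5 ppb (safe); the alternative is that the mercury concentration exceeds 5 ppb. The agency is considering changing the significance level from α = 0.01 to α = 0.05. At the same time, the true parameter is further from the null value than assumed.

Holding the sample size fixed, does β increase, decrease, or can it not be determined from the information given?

With a larger α the critical value moves toward the center, so more of the Ha sampling distribution lies in the rejection region. The further the true parameter sits from the null value, the more of the Ha sampling distribution falls in the rejection region. Both changes push β in the same direction.

It decreases.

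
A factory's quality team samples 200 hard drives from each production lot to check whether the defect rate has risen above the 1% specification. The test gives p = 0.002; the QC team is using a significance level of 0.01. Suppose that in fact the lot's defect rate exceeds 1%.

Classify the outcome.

The conventional null hypothesis is that the lot's defect rate is 1% (within specification).
Since p = 0.002 < α = 0.01, H₀ is rejected.
H₀ is false (actually the lot's defect rate exceeds 1%).
The decision matches the true state — no error.

Neither — the decision is correct.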